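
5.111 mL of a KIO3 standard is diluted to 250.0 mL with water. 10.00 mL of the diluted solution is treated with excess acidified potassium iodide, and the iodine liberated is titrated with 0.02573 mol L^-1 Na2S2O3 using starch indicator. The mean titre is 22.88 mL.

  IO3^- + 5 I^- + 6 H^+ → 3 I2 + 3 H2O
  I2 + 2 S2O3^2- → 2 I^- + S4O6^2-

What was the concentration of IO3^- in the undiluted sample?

0.4799 mol/L

n(S2O3^2-) = 0.02288 × 0.02573 = 5.887 × 10^-4 mol
n(I2) = n(S2O3^2-)/2 = 2.944 × 10^-4 mol
From the 1:3 ratio, n(IO3^-) in the aliquot = 1/3 × 2.944 × 10^-4 = 9.812 × 10^-5 mol
[IO3^-]_dilute = 9.812 × 10^-5 / 0.01000 = 0.009812 mol/L
[IO3^-]_original = 0.009812 × 250.0/5.111 = 0.4799 mol/L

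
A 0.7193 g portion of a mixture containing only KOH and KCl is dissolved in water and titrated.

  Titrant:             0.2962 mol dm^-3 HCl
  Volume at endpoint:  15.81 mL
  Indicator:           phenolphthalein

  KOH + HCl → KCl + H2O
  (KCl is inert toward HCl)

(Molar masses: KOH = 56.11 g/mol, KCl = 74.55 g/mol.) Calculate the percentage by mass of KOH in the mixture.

n(HCl) = 0.01581 × 0.2962 = 4.683 × 10^-3 mol
Let x = n(KOH), y = n(KCl).
Titrant: 1x = 4.683 × 10^-3;  mass: 56.11x + 74.55y = 0.7193
Solving, x = 4.683 × 10^-3 mol, y = 6.124 × 10^-3 mol
mass of KOH = 4.683 × 10^-3 × 56.11 = 0.2628 g
% KOH = 0.2628 / 0.7193 × 100 = 36.53 %

36.53 %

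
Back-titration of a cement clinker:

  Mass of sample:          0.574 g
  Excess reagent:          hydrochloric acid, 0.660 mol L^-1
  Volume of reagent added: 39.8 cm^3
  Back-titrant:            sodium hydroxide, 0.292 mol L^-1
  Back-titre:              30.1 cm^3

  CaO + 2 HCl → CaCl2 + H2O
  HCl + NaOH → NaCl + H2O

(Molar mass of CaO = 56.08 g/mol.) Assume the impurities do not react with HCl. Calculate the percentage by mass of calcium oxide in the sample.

85.4 %

n(HCl) added = 0.0398 × 0.660 = 0.0263 mol
n(NaOH) used in back-titration = 0.0301 × 0.292 = 8.79 × 10^-3 mol
n(HCl) left over = 8.79 × 10^-3 mol (1:1 ratio)
n(HCl) consumed by analyte = 0.0263 − 8.79 × 10^-3 = 0.0175 mol
From the 1:2 ratio, n(CaO) = 1/2 × 0.0175 = 8.74 × 10^-3 mol
mass of CaO = 8.74 × 10^-3 × 56.08 = 0.490 g
% CaO = 0.490 / 0.574 × 100 = 85.4 %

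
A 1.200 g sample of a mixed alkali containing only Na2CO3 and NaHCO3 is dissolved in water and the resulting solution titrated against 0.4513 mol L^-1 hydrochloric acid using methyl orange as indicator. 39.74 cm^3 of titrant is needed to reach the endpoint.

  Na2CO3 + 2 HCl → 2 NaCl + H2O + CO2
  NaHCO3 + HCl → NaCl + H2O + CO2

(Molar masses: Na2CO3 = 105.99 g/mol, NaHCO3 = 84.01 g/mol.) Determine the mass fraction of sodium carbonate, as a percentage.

43.67 %

n(HCl) = 0.03974 × 0.4513 = 0.01793 mol
Let x = n(Na2CO3), y = n(NaHCO3).
Titrant: 2x + 1y = 0.01793;  mass: 105.99x + 84.01y = 1.200
Solving, x = 4.944 × 10^-3 mol, y = 8.046 × 10^-3 mol
mass of Na2CO3 = 4.944 × 10^-3 × 105.99 = 0.5240 g
% Na2CO3 = 0.5240 / 1.200 × 100 = 43.67 %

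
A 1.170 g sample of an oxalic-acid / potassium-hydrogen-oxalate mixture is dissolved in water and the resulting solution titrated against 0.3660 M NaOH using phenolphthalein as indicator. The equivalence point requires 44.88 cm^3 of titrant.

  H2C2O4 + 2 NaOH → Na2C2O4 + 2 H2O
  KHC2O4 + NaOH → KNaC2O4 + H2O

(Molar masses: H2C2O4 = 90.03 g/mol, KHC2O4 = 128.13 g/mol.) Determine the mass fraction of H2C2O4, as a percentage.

n(NaOH) = 0.04488 × 0.3660 = 0.01643 mol
Let x = n(H2C2O4), y = n(KHC2O4).
Titrant: 2x + 1y = 0.01643;  mass: 90.03x + 128.13y = 1.170
Solving, x = 5.623 × 10^-3 mol, y = 5.181 × 10^-3 mol
mass of H2C2O4 = 5.623 × 10^-3 × 90.03 = 0.5062 g
% H2C2O4 = 0.5062 / 1.170 × 100 = 43.27 %

43.27 %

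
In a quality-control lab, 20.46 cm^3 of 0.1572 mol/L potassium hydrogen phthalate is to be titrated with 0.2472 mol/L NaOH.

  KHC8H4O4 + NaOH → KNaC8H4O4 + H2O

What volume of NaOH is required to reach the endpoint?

n(KHC8H4O4) = 0.02046 L × 0.1572 mol/L = 3.216 × 10^-3 mol
n(NaOH) = 3.216 × 10^-3 mol (1:1 stoichiometry)
V(NaOH) = 3.216 × 10^-3 mol / 0.2472 mol/L = 0.01301 L = 13.01 mL

13.01 mL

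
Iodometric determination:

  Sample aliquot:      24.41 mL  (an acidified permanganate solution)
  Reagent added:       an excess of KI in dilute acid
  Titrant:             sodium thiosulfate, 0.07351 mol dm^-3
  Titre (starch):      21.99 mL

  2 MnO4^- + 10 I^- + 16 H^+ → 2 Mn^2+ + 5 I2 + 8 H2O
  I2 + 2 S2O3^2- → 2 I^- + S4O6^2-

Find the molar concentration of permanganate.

0.01324 mol/L

n(S2O3^2-) = 0.02199 × 0.07351 = 1.616 × 10^-3 mol
n(I2) = n(S2O3^2-)/2 = 8.082 × 10^-4 mol
From the 2:5 ratio, n(MnO4^-) in the aliquot = 2/5 × 8.082 × 10^-4 = 3.233 × 10^-4 mol
[MnO4^-] = 3.233 × 10^-4 / 0.02441 = 0.01324 mol/L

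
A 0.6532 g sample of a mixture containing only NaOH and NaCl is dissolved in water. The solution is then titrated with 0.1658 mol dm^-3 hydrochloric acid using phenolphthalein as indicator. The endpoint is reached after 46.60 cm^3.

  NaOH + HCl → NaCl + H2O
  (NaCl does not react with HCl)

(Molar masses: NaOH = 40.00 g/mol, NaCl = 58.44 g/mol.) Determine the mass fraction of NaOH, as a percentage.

47.31 %

n(HCl) = 0.04660 × 0.1658 = 7.726 × 10^-3 mol
Let x = n(NaOH), y = n(NaCl).
Titrant: 1x = 7.726 × 10^-3;  mass: 40.00x + 58.44y = 0.6532
Solving, x = 7.726 × 10^-3 mol, y = 5.889 × 10^-3 mol
mass of NaOH = 7.726 × 10^-3 × 40.00 = 0.3091 g
% NaOH = 0.3091 / 0.6532 × 100 = 47.31 %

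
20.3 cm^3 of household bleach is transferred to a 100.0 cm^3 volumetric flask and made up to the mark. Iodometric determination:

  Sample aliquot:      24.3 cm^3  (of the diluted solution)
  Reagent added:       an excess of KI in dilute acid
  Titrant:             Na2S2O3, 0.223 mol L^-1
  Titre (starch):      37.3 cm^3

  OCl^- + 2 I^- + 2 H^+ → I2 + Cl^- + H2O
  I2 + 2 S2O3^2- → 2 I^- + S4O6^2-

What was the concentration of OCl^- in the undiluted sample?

0.843 mol/L

n(S2O3^2-) = 0.0373 × 0.223 = 8.32 × 10^-3 mol
n(I2) = n(S2O3^2-)/2 = 4.16 × 10^-3 mol
n(OCl^-) in the aliquot = 4.16 × 10^-3 mol (1:1 ratio)
[OCl^-]_dilute = 4.16 × 10^-3 / 0.0243 = 0.171 mol/L
[OCl^-]_original = 0.171 × 100.0/20.3 = 0.843 mol/L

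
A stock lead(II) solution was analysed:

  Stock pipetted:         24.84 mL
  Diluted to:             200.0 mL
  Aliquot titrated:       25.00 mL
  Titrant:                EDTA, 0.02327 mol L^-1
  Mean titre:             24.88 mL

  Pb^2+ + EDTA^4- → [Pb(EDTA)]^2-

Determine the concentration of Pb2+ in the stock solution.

0.1865 mol/L

n(EDTA) = 0.02488 × 0.02327 = 5.790 × 10^-4 mol
n(Pb2+) in the aliquot = 5.790 × 10^-4 mol (1:1 ratio)
[Pb2+]_dilute = 5.790 × 10^-4 / 0.02500 = 0.02316 mol/L
Dilution factor = 200.0 / 24.84 = 8.052
[Pb2+]_stock = 0.02316 × 8.052 = 0.1865 mol/L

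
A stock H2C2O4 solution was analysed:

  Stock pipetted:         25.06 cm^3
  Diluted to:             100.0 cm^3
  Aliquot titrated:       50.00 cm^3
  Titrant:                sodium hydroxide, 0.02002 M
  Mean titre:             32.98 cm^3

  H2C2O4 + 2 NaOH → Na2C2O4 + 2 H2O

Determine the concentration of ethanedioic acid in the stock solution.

n(NaOH) = 0.03298 × 0.02002 = 6.603 × 10^-4 mol
From the 1:2 ratio, n(H2C2O4) in the aliquot = 1/2 × 6.603 × 10^-4 = 3.301 × 10^-4 mol
[H2C2O4]_dilute = 3.301 × 10^-4 / 0.05000 = 0.006603 mol/L
Dilution factor = 100.0 / 25.06 = 3.990
[H2C2O4]_stock = 0.006603 × 3.990 = 0.02635 mol/L

0.02635 M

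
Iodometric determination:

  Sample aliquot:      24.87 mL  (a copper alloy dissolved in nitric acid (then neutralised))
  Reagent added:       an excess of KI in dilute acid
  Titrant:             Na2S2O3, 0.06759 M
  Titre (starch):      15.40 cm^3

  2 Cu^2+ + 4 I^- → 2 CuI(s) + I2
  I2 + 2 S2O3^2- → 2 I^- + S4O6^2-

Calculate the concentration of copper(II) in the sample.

0.04185 M

n(S2O3^2-) = 0.01540 × 0.06759 = 1.041 × 10^-3 mol
n(I2) = n(S2O3^2-)/2 = 5.204 × 10^-4 mol
From the 2:1 ratio, n(Cu2+) in the aliquot = 2/1 × 5.204 × 10^-4 = 1.041 × 10^-3 mol
[Cu2+] = 1.041 × 10^-3 / 0.02487 = 0.04185 mol/L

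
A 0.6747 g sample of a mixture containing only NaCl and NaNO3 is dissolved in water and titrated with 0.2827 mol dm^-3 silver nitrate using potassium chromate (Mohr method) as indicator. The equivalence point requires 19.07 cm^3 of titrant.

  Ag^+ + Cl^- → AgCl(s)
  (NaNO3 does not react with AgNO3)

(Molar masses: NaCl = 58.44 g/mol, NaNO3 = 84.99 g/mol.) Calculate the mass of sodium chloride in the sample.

0.3151 g

n(AgNO3) = 0.01907 × 0.2827 = 5.391 × 10^-3 mol
Let x = n(NaCl), y = n(NaNO3).
Titrant: 1x = 5.391 × 10^-3;  mass: 58.44x + 84.99y = 0.6747
Solving, x = 5.391 × 10^-3 mol, y = 4.232 × 10^-3 mol
mass of NaCl = 5.391 × 10^-3 × 58.44 = 0.3151 g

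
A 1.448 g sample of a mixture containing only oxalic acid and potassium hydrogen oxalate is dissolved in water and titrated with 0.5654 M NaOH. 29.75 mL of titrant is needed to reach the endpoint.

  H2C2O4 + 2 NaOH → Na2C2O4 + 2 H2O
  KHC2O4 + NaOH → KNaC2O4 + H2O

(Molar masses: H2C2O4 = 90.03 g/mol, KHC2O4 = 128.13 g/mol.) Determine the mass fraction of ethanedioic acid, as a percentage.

n(NaOH) = 0.02975 × 0.5654 = 0.01682 mol
Let x = n(H2C2O4), y = n(KHC2O4).
Titrant: 2x + 1y = 0.01682;  mass: 90.03x + 128.13y = 1.448
Solving, x = 4.255 × 10^-3 mol, y = 8.312 × 10^-3 mol
mass of H2C2O4 = 4.255 × 10^-3 × 90.03 = 0.3830 g
% H2C2O4 = 0.3830 / 1.448 × 100 = 26.45 %

26.45 %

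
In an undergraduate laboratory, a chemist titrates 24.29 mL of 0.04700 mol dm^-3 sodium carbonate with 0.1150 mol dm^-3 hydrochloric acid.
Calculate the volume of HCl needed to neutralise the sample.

Na2CO3 + 2 HCl → 2 NaCl + H2O + CO2
n(Na2CO3) = 0.02429 L × 0.04700 mol/L = 1.142 × 10^-3 mol
From the 2:1 stoichiometry, n(HCl) = 2/1 × 1.142 × 10^-3 = 2.283 × 10^-3 mol
V(HCl) = 2.283 × 10^-3 mol / 0.1150 mol/L = 0.01985 L = 19.85 mL

19.85 mL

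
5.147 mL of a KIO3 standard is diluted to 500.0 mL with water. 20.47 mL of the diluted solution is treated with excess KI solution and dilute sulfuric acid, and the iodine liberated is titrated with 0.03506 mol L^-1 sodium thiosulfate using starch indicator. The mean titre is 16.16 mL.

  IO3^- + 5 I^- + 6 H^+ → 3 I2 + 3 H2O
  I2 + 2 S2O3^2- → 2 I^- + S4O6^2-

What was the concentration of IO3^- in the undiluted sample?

n(S2O3^2-) = 0.01616 × 0.03506 = 5.666 × 10^-4 mol
n(I2) = n(S2O3^2-)/2 = 2.833 × 10^-4 mol
From the 1:3 ratio, n(IO3^-) in the aliquot = 1/3 × 2.833 × 10^-4 = 9.443 × 10^-5 mol
[IO3^-]_dilute = 9.443 × 10^-5 / 0.02047 = 0.004613 mol/L
[IO3^-]_original = 0.004613 × 500.0/5.147 = 0.4481 mol/L

0.4481 mol/L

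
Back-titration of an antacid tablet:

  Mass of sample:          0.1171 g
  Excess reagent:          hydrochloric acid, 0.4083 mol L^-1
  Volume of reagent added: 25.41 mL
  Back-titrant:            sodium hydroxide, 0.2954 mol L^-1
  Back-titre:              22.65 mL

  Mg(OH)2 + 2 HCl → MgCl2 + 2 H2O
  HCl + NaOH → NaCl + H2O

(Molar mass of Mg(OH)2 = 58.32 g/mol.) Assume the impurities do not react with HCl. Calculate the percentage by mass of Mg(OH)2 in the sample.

91.74 %

n(HCl) added = 0.02541 × 0.4083 = 0.01037 mol
n(NaOH) used in back-titration = 0.02265 × 0.2954 = 6.691 × 10^-3 mol
n(HCl) left over = 6.691 × 10^-3 mol (1:1 ratio)
n(HCl) consumed by analyte = 0.01037 − 6.691 × 10^-3 = 3.684 × 10^-3 mol
From the 1:2 ratio, n(Mg(OH)2) = 1/2 × 3.684 × 10^-3 = 1.842 × 10^-3 mol
mass of Mg(OH)2 = 1.842 × 10^-3 × 58.32 = 0.1074 g
% Mg(OH)2 = 0.1074 / 0.1171 × 100 = 91.74 %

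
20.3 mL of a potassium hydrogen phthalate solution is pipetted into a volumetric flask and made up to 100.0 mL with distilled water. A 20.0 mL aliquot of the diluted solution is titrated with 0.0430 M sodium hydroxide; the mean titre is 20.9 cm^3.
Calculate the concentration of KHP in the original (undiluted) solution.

KHC8H4O4 + NaOH → KNaC8H4O4 + H2O
n(NaOH) = 0.0209 × 0.0430 = 8.99 × 10^-4 mol
n(KHC8H4O4) in the aliquot = 8.99 × 10^-4 mol (1:1 ratio)
[KHC8H4O4]_dilute = 8.99 × 10^-4 / 0.0200 = 0.0449 mol/L
Dilution factor = 100.0 / 20.3 = 4.926
[KHC8H4O4]_stock = 0.0449 × 4.926 = 0.221 mol/L

0.221 M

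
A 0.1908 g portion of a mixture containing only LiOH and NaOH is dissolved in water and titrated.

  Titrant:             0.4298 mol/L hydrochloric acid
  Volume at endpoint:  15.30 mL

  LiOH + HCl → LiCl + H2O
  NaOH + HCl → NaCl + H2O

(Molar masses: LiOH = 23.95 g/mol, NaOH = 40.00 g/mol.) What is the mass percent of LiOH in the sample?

56.50 %

n(HCl) = 0.01530 × 0.4298 = 6.576 × 10^-3 mol
Let x = n(LiOH), y = n(NaOH).
Titrant: 1x + 1y = 6.576 × 10^-3;  mass: 23.95x + 40.00y = 0.1908
Solving, x = 4.501 × 10^-3 mol, y = 2.075 × 10^-3 mol
mass of LiOH = 4.501 × 10^-3 × 23.95 = 0.1078 g
% LiOH = 0.1078 / 0.1908 × 100 = 56.50 %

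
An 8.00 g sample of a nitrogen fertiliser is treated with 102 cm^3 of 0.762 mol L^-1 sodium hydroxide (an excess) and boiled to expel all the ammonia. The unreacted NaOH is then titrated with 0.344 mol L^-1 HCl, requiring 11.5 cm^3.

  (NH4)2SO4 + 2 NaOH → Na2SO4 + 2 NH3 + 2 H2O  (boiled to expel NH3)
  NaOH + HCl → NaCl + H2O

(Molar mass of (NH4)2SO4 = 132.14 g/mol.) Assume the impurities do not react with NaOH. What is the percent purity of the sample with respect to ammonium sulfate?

n(NaOH) added = 0.102 × 0.762 = 0.0777 mol
n(HCl) used in back-titration = 0.0115 × 0.344 = 3.96 × 10^-3 mol
n(NaOH) left over = 3.96 × 10^-3 mol (1:1 ratio)
n(NaOH) consumed by analyte = 0.0777 − 3.96 × 10^-3 = 0.0738 mol
From the 1:2 ratio, n((NH4)2SO4) = 1/2 × 0.0738 = 0.0369 mol
mass of (NH4)2SO4 = 0.0369 × 132.14 = 4.87 g
% (NH4)2SO4 = 4.87 / 8.00 × 100 = 60.9 %

60.9 %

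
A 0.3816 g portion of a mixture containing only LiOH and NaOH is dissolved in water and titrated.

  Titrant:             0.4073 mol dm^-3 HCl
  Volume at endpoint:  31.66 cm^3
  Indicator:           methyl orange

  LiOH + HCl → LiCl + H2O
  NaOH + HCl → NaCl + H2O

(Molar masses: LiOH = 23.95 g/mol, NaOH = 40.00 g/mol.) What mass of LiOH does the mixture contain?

n(HCl) = 0.03166 × 0.4073 = 0.01290 mol
Let x = n(LiOH), y = n(NaOH).
Titrant: 1x + 1y = 0.01290;  mass: 23.95x + 40.00y = 0.3816
Solving, x = 8.362 × 10^-3 mol, y = 4.533 × 10^-3 mol
mass of LiOH = 8.362 × 10^-3 × 23.95 = 0.2003 g

0.2003 g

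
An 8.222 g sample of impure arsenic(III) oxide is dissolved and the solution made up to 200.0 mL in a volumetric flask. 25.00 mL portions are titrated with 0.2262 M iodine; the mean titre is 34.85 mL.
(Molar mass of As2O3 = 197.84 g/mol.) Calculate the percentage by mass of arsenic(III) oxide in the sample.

75.87 %

As2O3 + 2 I2 + 2 H2O → As2O5 + 4 HI
n(I2) per titration = 0.03485 × 0.2262 = 7.883 × 10^-3 mol
From the 1:2 ratio, n(As2O3) in each aliquot = 1/2 × 7.883 × 10^-3 = 3.942 × 10^-3 mol
n(As2O3) in the whole flask = 3.942 × 10^-3 × 200.0/25.00 = 0.03153 mol
mass of As2O3 = 0.03153 × 197.84 = 6.238 g
% As2O3 = 6.238 / 8.222 × 100 = 75.87 %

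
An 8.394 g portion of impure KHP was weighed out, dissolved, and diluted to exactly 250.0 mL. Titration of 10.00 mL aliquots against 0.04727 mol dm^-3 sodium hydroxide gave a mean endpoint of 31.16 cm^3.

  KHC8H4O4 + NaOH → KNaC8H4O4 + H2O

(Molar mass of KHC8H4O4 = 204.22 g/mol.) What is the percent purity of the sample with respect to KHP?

89.59 %

n(NaOH) per titration = 0.03116 × 0.04727 = 1.473 × 10^-3 mol
n(KHC8H4O4) in each aliquot = 1.473 × 10^-3 mol (1:1 ratio)
n(KHC8H4O4) in the whole flask = 1.473 × 10^-3 × 250.0/10.00 = 0.03682 mol
mass of KHC8H4O4 = 0.03682 × 204.22 = 7.520 g
% KHC8H4O4 = 7.520 / 8.394 × 100 = 89.59 %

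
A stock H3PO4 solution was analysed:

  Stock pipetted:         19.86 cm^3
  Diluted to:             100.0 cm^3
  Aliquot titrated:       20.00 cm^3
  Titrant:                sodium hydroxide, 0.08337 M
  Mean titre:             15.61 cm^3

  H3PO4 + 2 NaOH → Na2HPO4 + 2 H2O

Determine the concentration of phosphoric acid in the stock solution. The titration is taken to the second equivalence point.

0.1638 M

n(NaOH) = 0.01561 × 0.08337 = 1.301 × 10^-3 mol
From the 1:2 ratio, n(H3PO4) in the aliquot = 1/2 × 1.301 × 10^-3 = 6.507 × 10^-4 mol
[H3PO4]_dilute = 6.507 × 10^-4 / 0.02000 = 0.03254 mol/L
Dilution factor = 100.0 / 19.86 = 5.035
[H3PO4]_stock = 0.03254 × 5.035 = 0.1638 mol/L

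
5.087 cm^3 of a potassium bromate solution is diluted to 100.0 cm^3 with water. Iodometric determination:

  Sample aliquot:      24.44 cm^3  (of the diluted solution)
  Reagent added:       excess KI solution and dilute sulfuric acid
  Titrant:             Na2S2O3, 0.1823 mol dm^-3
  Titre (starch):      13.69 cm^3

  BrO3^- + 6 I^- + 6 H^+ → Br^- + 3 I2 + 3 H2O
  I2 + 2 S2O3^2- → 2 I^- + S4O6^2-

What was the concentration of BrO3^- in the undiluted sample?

0.3346 mol/L

n(S2O3^2-) = 0.01369 × 0.1823 = 2.496 × 10^-3 mol
n(I2) = n(S2O3^2-)/2 = 1.248 × 10^-3 mol
From the 1:3 ratio, n(BrO3^-) in the aliquot = 1/3 × 1.248 × 10^-3 = 4.159 × 10^-4 mol
[BrO3^-]_dilute = 4.159 × 10^-4 / 0.02444 = 0.01702 mol/L
[BrO3^-]_original = 0.01702 × 100.0/5.087 = 0.3346 mol/L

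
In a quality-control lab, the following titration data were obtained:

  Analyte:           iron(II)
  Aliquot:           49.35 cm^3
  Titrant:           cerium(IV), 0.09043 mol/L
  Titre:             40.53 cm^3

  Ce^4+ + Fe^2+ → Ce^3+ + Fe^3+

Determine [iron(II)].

n(Ce4+) = 0.04053 L × 0.09043 mol/L = 3.665 × 10^-3 mol
n(Fe2+) = 3.665 × 10^-3 mol (1:1 mole ratio)
[Fe2+] = 3.665 × 10^-3 mol / 0.04935 L = 0.07427 mol/L

0.07427 mol/L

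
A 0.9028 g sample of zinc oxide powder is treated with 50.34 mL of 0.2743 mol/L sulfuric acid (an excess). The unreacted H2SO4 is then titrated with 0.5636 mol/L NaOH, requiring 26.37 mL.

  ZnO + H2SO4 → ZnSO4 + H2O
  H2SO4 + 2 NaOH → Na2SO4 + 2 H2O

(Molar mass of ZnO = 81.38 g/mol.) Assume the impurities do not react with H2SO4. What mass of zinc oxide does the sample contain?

0.5190 g

n(H2SO4) added = 0.05034 × 0.2743 = 0.01381 mol
n(NaOH) used in back-titration = 0.02637 × 0.5636 = 0.01486 mol
From the 1:2 ratio, n(H2SO4) left over = 1/2 × 0.01486 = 7.431 × 10^-3 mol
n(H2SO4) consumed by analyte = 0.01381 − 7.431 × 10^-3 = 6.377 × 10^-3 mol
n(ZnO) = 6.377 × 10^-3 mol (1:1 ratio)
mass of ZnO = 6.377 × 10^-3 × 81.38 = 0.5190 g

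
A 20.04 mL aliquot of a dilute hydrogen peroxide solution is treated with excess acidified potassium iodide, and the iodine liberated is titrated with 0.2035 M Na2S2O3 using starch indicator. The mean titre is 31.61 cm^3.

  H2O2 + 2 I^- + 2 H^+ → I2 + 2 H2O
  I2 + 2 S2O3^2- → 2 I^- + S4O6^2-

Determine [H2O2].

0.1605 M

n(S2O3^2-) = 0.03161 × 0.2035 = 6.433 × 10^-3 mol
n(I2) = n(S2O3^2-)/2 = 3.216 × 10^-3 mol
n(H2O2) in the aliquot = 3.216 × 10^-3 mol (1:1 ratio)
[H2O2] = 3.216 × 10^-3 / 0.02004 = 0.1605 mol/L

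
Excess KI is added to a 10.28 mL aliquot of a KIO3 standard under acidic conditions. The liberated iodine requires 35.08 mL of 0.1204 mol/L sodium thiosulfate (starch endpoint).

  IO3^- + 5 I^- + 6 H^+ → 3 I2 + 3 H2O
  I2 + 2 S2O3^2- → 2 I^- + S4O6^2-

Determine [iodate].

0.06848 mol/L

n(S2O3^2-) = 0.03508 × 0.1204 = 4.224 × 10^-3 mol
n(I2) = n(S2O3^2-)/2 = 2.112 × 10^-3 mol
From the 1:3 ratio, n(IO3^-) in the aliquot = 1/3 × 2.112 × 10^-3 = 7.039 × 10^-4 mol
[IO3^-] = 7.039 × 10^-4 / 0.01028 = 0.06848 mol/L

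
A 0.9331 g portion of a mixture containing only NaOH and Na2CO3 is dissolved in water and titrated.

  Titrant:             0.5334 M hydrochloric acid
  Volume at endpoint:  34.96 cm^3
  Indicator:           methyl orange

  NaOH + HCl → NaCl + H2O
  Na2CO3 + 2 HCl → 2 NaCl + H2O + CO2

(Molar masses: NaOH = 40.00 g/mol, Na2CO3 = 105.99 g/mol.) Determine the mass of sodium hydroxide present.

n(HCl) = 0.03496 × 0.5334 = 0.01865 mol
Let x = n(NaOH), y = n(Na2CO3).
Titrant: 1x + 2y = 0.01865;  mass: 40.00x + 105.99y = 0.9331
Solving, x = 4.243 × 10^-3 mol, y = 7.203 × 10^-3 mol
mass of NaOH = 4.243 × 10^-3 × 40.00 = 0.1697 g

0.1697 g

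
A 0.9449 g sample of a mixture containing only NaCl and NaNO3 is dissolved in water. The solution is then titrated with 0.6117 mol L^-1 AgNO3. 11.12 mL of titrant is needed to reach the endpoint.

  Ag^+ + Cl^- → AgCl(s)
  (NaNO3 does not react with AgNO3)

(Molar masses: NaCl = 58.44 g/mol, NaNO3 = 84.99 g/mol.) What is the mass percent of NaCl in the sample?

42.07 %

n(AgNO3) = 0.01112 × 0.6117 = 6.802 × 10^-3 mol
Let x = n(NaCl), y = n(NaNO3).
Titrant: 1x = 6.802 × 10^-3;  mass: 58.44x + 84.99y = 0.9449
Solving, x = 6.802 × 10^-3 mol, y = 6.441 × 10^-3 mol
mass of NaCl = 6.802 × 10^-3 × 58.44 = 0.3975 g
% NaCl = 0.3975 / 0.9449 × 100 = 42.07 %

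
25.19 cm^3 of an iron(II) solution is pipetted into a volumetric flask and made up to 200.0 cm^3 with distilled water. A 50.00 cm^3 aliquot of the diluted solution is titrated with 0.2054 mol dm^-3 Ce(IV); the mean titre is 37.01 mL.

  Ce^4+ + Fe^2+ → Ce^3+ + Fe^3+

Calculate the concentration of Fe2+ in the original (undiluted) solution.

n(Ce4+) = 0.03701 × 0.2054 = 7.602 × 10^-3 mol
n(Fe2+) in the aliquot = 7.602 × 10^-3 mol (1:1 ratio)
[Fe2+]_dilute = 7.602 × 10^-3 / 0.05000 = 0.1520 mol/L
Dilution factor = 200.0 / 25.19 = 7.940
[Fe2+]_stock = 0.1520 × 7.940 = 1.207 mol/L

1.207 mol/L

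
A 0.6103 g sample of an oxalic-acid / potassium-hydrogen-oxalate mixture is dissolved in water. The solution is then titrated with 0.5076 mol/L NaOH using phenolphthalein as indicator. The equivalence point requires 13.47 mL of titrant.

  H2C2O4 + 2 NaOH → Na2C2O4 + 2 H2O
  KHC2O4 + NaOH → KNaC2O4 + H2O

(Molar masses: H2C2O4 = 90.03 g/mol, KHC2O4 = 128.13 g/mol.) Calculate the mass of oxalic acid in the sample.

n(NaOH) = 0.01347 × 0.5076 = 6.837 × 10^-3 mol
Let x = n(H2C2O4), y = n(KHC2O4).
Titrant: 2x + 1y = 6.837 × 10^-3;  mass: 90.03x + 128.13y = 0.6103
Solving, x = 1.599 × 10^-3 mol, y = 3.640 × 10^-3 mol
mass of H2C2O4 = 1.599 × 10^-3 × 90.03 = 0.1439 g

0.1439 g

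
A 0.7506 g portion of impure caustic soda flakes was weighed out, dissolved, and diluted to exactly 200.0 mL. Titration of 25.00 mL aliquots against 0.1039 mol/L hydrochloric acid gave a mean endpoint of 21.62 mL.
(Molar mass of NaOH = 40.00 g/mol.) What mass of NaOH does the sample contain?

NaOH + HCl → NaCl + H2O
n(HCl) per titration = 0.02162 × 0.1039 = 2.246 × 10^-3 mol
n(NaOH) in each aliquot = 2.246 × 10^-3 mol (1:1 ratio)
n(NaOH) in the whole flask = 2.246 × 10^-3 × 200.0/25.00 = 0.01797 mol
mass of NaOH = 0.01797 × 40.00 = 0.7188 g

0.7188 g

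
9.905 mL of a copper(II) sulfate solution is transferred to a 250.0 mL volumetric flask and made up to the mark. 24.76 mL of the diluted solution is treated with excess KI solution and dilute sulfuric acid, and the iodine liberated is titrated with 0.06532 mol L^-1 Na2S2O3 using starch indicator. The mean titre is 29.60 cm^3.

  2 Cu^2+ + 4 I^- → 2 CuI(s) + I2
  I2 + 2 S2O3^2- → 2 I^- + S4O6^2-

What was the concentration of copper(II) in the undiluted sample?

n(S2O3^2-) = 0.02960 × 0.06532 = 1.933 × 10^-3 mol
n(I2) = n(S2O3^2-)/2 = 9.667 × 10^-4 mol
From the 2:1 ratio, n(Cu2+) in the aliquot = 2/1 × 9.667 × 10^-4 = 1.933 × 10^-3 mol
[Cu2+]_dilute = 1.933 × 10^-3 / 0.02476 = 0.07809 mol/L
[Cu2+]_original = 0.07809 × 250.0/9.905 = 1.971 mol/L

1.971 mol/L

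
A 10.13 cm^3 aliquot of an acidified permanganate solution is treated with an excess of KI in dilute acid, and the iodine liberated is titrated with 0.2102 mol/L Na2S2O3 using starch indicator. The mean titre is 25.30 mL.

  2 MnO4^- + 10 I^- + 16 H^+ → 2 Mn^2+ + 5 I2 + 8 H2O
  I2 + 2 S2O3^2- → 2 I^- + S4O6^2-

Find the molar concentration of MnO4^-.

0.1050 mol/L

n(S2O3^2-) = 0.02530 × 0.2102 = 5.318 × 10^-3 mol
n(I2) = n(S2O3^2-)/2 = 2.659 × 10^-3 mol
From the 2:5 ratio, n(MnO4^-) in the aliquot = 2/5 × 2.659 × 10^-3 = 1.064 × 10^-3 mol
[MnO4^-] = 1.064 × 10^-3 / 0.01013 = 0.1050 mol/L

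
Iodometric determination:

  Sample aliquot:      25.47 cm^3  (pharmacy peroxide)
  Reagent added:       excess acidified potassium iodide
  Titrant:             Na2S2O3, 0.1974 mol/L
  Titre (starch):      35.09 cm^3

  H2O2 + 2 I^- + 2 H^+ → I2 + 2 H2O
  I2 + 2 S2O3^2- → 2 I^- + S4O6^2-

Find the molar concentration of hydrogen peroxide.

n(S2O3^2-) = 0.03509 × 0.1974 = 6.927 × 10^-3 mol
n(I2) = n(S2O3^2-)/2 = 3.463 × 10^-3 mol
n(H2O2) in the aliquot = 3.463 × 10^-3 mol (1:1 ratio)
[H2O2] = 3.463 × 10^-3 / 0.02547 = 0.1360 mol/L

0.1360 mol/L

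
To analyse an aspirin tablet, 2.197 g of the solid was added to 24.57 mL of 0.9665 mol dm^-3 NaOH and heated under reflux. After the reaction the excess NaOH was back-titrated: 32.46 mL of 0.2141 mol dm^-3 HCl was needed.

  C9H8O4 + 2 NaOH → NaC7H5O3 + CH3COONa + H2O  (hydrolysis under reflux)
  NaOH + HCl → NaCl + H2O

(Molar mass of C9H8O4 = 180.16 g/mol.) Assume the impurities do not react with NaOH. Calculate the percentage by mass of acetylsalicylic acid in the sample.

68.87 %

n(NaOH) added = 0.02457 × 0.9665 = 0.02375 mol
n(HCl) used in back-titration = 0.03246 × 0.2141 = 6.950 × 10^-3 mol
n(NaOH) left over = 6.950 × 10^-3 mol (1:1 ratio)
n(NaOH) consumed by analyte = 0.02375 − 6.950 × 10^-3 = 0.01680 mol
From the 1:2 ratio, n(C9H8O4) = 1/2 × 0.01680 = 8.399 × 10^-3 mol
mass of C9H8O4 = 8.399 × 10^-3 × 180.16 = 1.513 g
% C9H8O4 = 1.513 / 2.197 × 100 = 68.87 %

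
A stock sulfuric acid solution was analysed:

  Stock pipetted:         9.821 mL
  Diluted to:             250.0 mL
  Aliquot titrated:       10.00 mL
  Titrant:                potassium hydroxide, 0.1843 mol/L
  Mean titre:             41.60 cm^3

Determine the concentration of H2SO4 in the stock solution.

9.758 mol/L

H2SO4 + 2 KOH → K2SO4 + 2 H2O
n(KOH) = 0.04160 × 0.1843 = 7.667 × 10^-3 mol
From the 1:2 ratio, n(H2SO4) in the aliquot = 1/2 × 7.667 × 10^-3 = 3.833 × 10^-3 mol
[H2SO4]_dilute = 3.833 × 10^-3 / 0.01000 = 0.3833 mol/L
Dilution factor = 250.0 / 9.821 = 25.46
[H2SO4]_stock = 0.3833 × 25.46 = 9.758 mol/L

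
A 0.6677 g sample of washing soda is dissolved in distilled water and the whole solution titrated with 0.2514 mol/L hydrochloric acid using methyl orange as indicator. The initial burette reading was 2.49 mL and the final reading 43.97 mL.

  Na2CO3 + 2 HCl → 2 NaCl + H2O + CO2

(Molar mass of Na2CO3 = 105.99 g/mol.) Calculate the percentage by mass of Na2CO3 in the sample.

n(HCl) = 0.04148 L × 0.2514 mol/L = 0.01043 mol
From the 1:2 ratio, n(Na2CO3) = 1/2 × 0.01043 = 5.214 × 10^-3 mol
mass of Na2CO3 = 5.214 × 10^-3 × 105.99 g/mol = 0.5526 g
% Na2CO3 = 0.5526 / 0.6677 × 100 = 82.77 %

82.77 %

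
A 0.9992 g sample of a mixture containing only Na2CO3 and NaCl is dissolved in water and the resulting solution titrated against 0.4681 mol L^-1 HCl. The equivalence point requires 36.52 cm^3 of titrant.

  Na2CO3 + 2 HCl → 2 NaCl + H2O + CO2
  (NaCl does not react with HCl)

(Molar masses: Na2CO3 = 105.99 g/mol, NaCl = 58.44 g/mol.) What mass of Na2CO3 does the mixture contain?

n(HCl) = 0.03652 × 0.4681 = 0.01710 mol
Let x = n(Na2CO3), y = n(NaCl).
Titrant: 2x = 0.01710;  mass: 105.99x + 58.44y = 0.9992
Solving, x = 8.548 × 10^-3 mol, y = 1.596 × 10^-3 mol
mass of Na2CO3 = 8.548 × 10^-3 × 105.99 = 0.9060 g

0.9060 g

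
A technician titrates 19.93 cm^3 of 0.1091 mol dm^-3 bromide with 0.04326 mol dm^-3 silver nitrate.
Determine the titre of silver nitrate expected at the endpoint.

50.26 mL

Ag^+ + Br^- → AgBr(s)
n(Br-) = 0.01993 L × 0.1091 mol/L = 2.174 × 10^-3 mol
n(AgNO3) = 2.174 × 10^-3 mol (1:1 stoichiometry)
V(AgNO3) = 2.174 × 10^-3 mol / 0.04326 mol/L = 0.05026 L = 50.26 mL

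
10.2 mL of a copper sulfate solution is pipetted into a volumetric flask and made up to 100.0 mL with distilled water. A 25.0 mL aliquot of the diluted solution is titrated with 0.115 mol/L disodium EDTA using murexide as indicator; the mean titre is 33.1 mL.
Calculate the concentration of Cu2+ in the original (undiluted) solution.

Cu^2+ + EDTA^4- → [Cu(EDTA)]^2-
n(EDTA) = 0.0331 × 0.115 = 3.81 × 10^-3 mol
n(Cu2+) in the aliquot = 3.81 × 10^-3 mol (1:1 ratio)
[Cu2+]_dilute = 3.81 × 10^-3 / 0.0250 = 0.152 mol/L
Dilution factor = 100.0 / 10.2 = 9.804
[Cu2+]_stock = 0.152 × 9.804 = 1.49 mol/L

1.49 mol/L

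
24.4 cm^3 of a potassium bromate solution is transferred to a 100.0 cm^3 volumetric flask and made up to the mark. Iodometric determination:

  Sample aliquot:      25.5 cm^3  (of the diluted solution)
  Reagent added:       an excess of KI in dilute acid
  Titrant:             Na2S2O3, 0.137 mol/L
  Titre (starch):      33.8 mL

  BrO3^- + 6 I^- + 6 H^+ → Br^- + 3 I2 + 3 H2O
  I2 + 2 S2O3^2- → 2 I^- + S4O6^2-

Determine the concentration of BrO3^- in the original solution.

0.124 mol/L

n(S2O3^2-) = 0.0338 × 0.137 = 4.63 × 10^-3 mol
n(I2) = n(S2O3^2-)/2 = 2.32 × 10^-3 mol
From the 1:3 ratio, n(BrO3^-) in the aliquot = 1/3 × 2.32 × 10^-3 = 7.72 × 10^-4 mol
[BrO3^-]_dilute = 7.72 × 10^-4 / 0.0255 = 0.0303 mol/L
[BrO3^-]_original = 0.0303 × 100.0/24.4 = 0.124 mol/L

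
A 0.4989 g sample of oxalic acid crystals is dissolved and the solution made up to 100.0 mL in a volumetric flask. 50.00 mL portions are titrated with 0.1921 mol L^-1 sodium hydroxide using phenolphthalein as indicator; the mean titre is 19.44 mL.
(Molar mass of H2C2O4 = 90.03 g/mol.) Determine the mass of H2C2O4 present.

H2C2O4 + 2 NaOH → Na2C2O4 + 2 H2O
n(NaOH) per titration = 0.01944 × 0.1921 = 3.734 × 10^-3 mol
From the 1:2 ratio, n(H2C2O4) in each aliquot = 1/2 × 3.734 × 10^-3 = 1.867 × 10^-3 mol
n(H2C2O4) in the whole flask = 1.867 × 10^-3 × 100.0/50.00 = 3.734 × 10^-3 mol
mass of H2C2O4 = 3.734 × 10^-3 × 90.03 = 0.3362 g

0.3362 g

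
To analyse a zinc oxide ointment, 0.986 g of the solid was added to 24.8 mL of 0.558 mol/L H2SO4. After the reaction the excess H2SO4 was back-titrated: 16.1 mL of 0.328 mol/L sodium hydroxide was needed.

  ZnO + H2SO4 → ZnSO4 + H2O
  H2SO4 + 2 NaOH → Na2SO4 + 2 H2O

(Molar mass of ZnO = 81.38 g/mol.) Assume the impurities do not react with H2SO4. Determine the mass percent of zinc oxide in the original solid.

n(H2SO4) added = 0.0248 × 0.558 = 0.0138 mol
n(NaOH) used in back-titration = 0.0161 × 0.328 = 5.28 × 10^-3 mol
From the 1:2 ratio, n(H2SO4) left over = 1/2 × 5.28 × 10^-3 = 2.64 × 10^-3 mol
n(H2SO4) consumed by analyte = 0.0138 − 2.64 × 10^-3 = 0.0112 mol
n(ZnO) = 0.0112 mol (1:1 ratio)
mass of ZnO = 0.0112 × 81.38 = 0.911 g
% ZnO = 0.911 / 0.986 × 100 = 92.4 %

92.4 %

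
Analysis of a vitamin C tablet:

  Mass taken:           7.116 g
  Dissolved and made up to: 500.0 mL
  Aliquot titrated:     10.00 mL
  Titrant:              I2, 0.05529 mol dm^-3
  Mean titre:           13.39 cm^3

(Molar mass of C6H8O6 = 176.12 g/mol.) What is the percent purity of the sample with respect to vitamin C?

C6H8O6 + I2 → C6H6O6 + 2 HI
n(I2) per titration = 0.01339 × 0.05529 = 7.403 × 10^-4 mol
n(C6H8O6) in each aliquot = 7.403 × 10^-4 mol (1:1 ratio)
n(C6H8O6) in the whole flask = 7.403 × 10^-4 × 500.0/10.00 = 0.03702 mol
mass of C6H8O6 = 0.03702 × 176.12 = 6.519 g
% C6H8O6 = 6.519 / 7.116 × 100 = 91.62 %

91.62 %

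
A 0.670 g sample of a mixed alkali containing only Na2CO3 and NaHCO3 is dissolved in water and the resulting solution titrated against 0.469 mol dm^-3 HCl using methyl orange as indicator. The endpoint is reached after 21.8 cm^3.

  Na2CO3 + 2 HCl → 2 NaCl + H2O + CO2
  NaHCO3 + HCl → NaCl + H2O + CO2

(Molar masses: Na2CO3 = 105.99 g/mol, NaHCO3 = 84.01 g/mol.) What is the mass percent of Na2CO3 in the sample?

n(HCl) = 0.0218 × 0.469 = 0.0102 mol
Let x = n(Na2CO3), y = n(NaHCO3).
Titrant: 2x + 1y = 0.0102;  mass: 105.99x + 84.01y = 0.670
Solving, x = 3.05 × 10^-3 mol, y = 4.13 × 10^-3 mol
mass of Na2CO3 = 3.05 × 10^-3 × 105.99 = 0.323 g
% Na2CO3 = 0.323 / 0.670 × 100 = 48.2 %

48.2 %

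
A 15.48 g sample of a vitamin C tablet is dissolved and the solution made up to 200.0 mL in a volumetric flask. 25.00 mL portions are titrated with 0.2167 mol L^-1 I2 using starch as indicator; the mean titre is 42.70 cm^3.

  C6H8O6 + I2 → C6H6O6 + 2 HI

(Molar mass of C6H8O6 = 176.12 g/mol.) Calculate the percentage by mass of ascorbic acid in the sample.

84.22 %

n(I2) per titration = 0.04270 × 0.2167 = 9.253 × 10^-3 mol
n(C6H8O6) in each aliquot = 9.253 × 10^-3 mol (1:1 ratio)
n(C6H8O6) in the whole flask = 9.253 × 10^-3 × 200.0/25.00 = 0.07402 mol
mass of C6H8O6 = 0.07402 × 176.12 = 13.04 g
% C6H8O6 = 13.04 / 15.48 × 100 = 84.22 %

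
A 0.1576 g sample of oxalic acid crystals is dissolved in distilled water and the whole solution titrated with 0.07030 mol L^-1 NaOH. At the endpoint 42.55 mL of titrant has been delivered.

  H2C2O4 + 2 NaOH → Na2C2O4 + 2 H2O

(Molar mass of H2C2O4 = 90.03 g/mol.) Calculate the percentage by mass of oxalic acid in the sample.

85.44 %

n(NaOH) = 0.04255 L × 0.07030 mol/L = 2.991 × 10^-3 mol
From the 1:2 ratio, n(H2C2O4) = 1/2 × 2.991 × 10^-3 = 1.496 × 10^-3 mol
mass of H2C2O4 = 1.496 × 10^-3 × 90.03 g/mol = 0.1347 g
% H2C2O4 = 0.1347 / 0.1576 × 100 = 85.44 %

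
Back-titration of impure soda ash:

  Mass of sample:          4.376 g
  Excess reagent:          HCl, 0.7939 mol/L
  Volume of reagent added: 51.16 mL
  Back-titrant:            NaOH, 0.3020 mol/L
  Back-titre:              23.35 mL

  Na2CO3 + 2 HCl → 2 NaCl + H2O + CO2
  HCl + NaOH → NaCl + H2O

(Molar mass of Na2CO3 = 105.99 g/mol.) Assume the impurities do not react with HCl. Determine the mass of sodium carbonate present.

n(HCl) added = 0.05116 × 0.7939 = 0.04062 mol
n(NaOH) used in back-titration = 0.02335 × 0.3020 = 7.052 × 10^-3 mol
n(HCl) left over = 7.052 × 10^-3 mol (1:1 ratio)
n(HCl) consumed by analyte = 0.04062 − 7.052 × 10^-3 = 0.03356 mol
From the 1:2 ratio, n(Na2CO3) = 1/2 × 0.03356 = 0.01678 mol
mass of Na2CO3 = 0.01678 × 105.99 = 1.779 g

1.779 g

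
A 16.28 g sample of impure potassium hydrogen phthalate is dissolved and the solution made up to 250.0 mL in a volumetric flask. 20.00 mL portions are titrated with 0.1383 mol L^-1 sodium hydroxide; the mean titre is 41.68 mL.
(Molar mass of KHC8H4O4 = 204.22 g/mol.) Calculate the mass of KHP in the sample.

KHC8H4O4 + NaOH → KNaC8H4O4 + H2O
n(NaOH) per titration = 0.04168 × 0.1383 = 5.764 × 10^-3 mol
n(KHC8H4O4) in each aliquot = 5.764 × 10^-3 mol (1:1 ratio)
n(KHC8H4O4) in the whole flask = 5.764 × 10^-3 × 250.0/20.00 = 0.07205 mol
mass of KHC8H4O4 = 0.07205 × 204.22 = 14.71 g

14.71 g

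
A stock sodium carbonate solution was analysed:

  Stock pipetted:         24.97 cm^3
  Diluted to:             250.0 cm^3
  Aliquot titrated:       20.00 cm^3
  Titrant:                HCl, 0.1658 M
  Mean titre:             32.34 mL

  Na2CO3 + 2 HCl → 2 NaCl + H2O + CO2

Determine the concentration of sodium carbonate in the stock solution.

1.342 M

n(HCl) = 0.03234 × 0.1658 = 5.362 × 10^-3 mol
From the 1:2 ratio, n(Na2CO3) in the aliquot = 1/2 × 5.362 × 10^-3 = 2.681 × 10^-3 mol
[Na2CO3]_dilute = 2.681 × 10^-3 / 0.02000 = 0.1340 mol/L
Dilution factor = 250.0 / 24.97 = 10.01
[Na2CO3]_stock = 0.1340 × 10.01 = 1.342 mol/L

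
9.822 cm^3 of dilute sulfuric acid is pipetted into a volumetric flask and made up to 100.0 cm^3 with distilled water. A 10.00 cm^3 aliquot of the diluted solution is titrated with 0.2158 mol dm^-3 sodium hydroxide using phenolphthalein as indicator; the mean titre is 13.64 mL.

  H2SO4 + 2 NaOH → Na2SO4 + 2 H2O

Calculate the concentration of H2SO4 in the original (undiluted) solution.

n(NaOH) = 0.01364 × 0.2158 = 2.944 × 10^-3 mol
From the 1:2 ratio, n(H2SO4) in the aliquot = 1/2 × 2.944 × 10^-3 = 1.472 × 10^-3 mol
[H2SO4]_dilute = 1.472 × 10^-3 / 0.01000 = 0.1472 mol/L
Dilution factor = 100.0 / 9.822 = 10.18
[H2SO4]_stock = 0.1472 × 10.18 = 1.498 mol/L

1.498 mol/L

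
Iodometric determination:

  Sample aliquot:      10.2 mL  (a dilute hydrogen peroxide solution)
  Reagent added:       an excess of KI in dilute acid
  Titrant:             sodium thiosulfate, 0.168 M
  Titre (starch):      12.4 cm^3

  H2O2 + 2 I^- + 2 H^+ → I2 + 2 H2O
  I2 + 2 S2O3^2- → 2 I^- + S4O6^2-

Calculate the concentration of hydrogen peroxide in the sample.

0.102 M

n(S2O3^2-) = 0.0124 × 0.168 = 2.08 × 10^-3 mol
n(I2) = n(S2O3^2-)/2 = 1.04 × 10^-3 mol
n(H2O2) in the aliquot = 1.04 × 10^-3 mol (1:1 ratio)
[H2O2] = 1.04 × 10^-3 / 0.0102 = 0.102 mol/L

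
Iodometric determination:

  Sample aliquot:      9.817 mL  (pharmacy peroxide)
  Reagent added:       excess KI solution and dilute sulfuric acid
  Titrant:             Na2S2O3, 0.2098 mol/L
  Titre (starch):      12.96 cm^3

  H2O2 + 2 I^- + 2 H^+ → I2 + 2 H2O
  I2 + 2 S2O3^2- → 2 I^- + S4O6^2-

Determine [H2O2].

n(S2O3^2-) = 0.01296 × 0.2098 = 2.719 × 10^-3 mol
n(I2) = n(S2O3^2-)/2 = 1.360 × 10^-3 mol
n(H2O2) in the aliquot = 1.360 × 10^-3 mol (1:1 ratio)
[H2O2] = 1.360 × 10^-3 / 0.009817 = 0.1385 mol/L

0.1385 mol/L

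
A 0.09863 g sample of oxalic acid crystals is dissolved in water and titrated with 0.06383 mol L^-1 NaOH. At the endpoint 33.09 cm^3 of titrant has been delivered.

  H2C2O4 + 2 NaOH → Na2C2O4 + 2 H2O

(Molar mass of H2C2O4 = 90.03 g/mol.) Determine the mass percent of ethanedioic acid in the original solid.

n(NaOH) = 0.03309 L × 0.06383 mol/L = 2.112 × 10^-3 mol
From the 1:2 ratio, n(H2C2O4) = 1/2 × 2.112 × 10^-3 = 1.056 × 10^-3 mol
mass of H2C2O4 = 1.056 × 10^-3 × 90.03 g/mol = 0.09508 g
% H2C2O4 = 0.09508 / 0.09863 × 100 = 96.40 %

96.40 %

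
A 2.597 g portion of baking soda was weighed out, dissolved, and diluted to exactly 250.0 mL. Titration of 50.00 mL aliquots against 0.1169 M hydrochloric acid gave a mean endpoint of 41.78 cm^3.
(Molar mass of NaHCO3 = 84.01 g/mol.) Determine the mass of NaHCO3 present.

2.052 g

NaHCO3 + HCl → NaCl + H2O + CO2
n(HCl) per titration = 0.04178 × 0.1169 = 4.884 × 10^-3 mol
n(NaHCO3) in each aliquot = 4.884 × 10^-3 mol (1:1 ratio)
n(NaHCO3) in the whole flask = 4.884 × 10^-3 × 250.0/50.00 = 0.02442 mol
mass of NaHCO3 = 0.02442 × 84.01 = 2.052 g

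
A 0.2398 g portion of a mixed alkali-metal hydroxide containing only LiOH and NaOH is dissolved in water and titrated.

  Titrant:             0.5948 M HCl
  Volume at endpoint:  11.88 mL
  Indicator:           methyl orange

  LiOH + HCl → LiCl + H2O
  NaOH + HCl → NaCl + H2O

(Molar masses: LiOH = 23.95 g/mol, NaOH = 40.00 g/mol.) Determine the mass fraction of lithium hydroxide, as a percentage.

n(HCl) = 0.01188 × 0.5948 = 7.066 × 10^-3 mol
Let x = n(LiOH), y = n(NaOH).
Titrant: 1x + 1y = 7.066 × 10^-3;  mass: 23.95x + 40.00y = 0.2398
Solving, x = 2.670 × 10^-3 mol, y = 4.397 × 10^-3 mol
mass of LiOH = 2.670 × 10^-3 × 23.95 = 0.06394 g
% LiOH = 0.06394 / 0.2398 × 100 = 26.66 %

26.66 %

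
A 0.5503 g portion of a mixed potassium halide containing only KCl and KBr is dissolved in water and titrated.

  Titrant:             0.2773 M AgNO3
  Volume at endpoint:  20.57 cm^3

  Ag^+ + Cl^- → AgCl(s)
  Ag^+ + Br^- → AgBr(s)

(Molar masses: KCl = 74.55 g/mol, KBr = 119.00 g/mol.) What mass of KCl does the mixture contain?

n(AgNO3) = 0.02057 × 0.2773 = 5.704 × 10^-3 mol
Let x = n(KCl), y = n(KBr).
Titrant: 1x + 1y = 5.704 × 10^-3;  mass: 74.55x + 119.00y = 0.5503
Solving, x = 2.891 × 10^-3 mol, y = 2.814 × 10^-3 mol
mass of KCl = 2.891 × 10^-3 × 74.55 = 0.2155 g

0.2155 g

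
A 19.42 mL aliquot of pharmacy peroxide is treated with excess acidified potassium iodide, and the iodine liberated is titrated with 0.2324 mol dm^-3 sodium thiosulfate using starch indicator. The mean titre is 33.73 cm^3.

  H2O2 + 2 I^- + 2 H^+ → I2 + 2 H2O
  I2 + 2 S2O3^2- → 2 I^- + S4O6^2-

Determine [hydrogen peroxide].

n(S2O3^2-) = 0.03373 × 0.2324 = 7.839 × 10^-3 mol
n(I2) = n(S2O3^2-)/2 = 3.919 × 10^-3 mol
n(H2O2) in the aliquot = 3.919 × 10^-3 mol (1:1 ratio)
[H2O2] = 3.919 × 10^-3 / 0.01942 = 0.2018 mol/L

0.2018 mol/L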